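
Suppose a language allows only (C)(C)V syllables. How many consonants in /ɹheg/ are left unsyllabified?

The consonants /g/ cannot be parsed into a legal (C)(C)V syllable (no codas are permitted; onsets may contain at most 2 consonants).

1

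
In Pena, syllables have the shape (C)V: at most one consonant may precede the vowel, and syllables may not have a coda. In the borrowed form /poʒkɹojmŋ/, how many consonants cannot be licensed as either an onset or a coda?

The consonants /ʒ/, /k/, /j/, /m/, /ŋ/ cannot be parsed into a legal (C)V syllable (no codas are permitted; onsets are limited to one consonant).

5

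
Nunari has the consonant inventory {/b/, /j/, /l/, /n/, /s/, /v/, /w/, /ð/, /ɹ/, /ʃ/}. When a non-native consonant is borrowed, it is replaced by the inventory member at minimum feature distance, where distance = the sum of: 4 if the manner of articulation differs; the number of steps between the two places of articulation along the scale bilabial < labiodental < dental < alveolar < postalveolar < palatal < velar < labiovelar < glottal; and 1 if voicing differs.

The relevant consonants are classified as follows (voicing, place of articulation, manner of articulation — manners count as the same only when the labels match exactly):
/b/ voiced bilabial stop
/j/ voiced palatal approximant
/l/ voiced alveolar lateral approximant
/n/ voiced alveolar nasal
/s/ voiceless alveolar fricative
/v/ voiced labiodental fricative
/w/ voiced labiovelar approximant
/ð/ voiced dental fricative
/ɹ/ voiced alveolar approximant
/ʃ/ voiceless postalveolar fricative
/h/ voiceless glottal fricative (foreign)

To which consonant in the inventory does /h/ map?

ʃ

/ʃ/ is closest: same manner (fricative), place distance 4 (glottal→postalveolar), same voicing; total 4. Next closest is /s/ at distance 5.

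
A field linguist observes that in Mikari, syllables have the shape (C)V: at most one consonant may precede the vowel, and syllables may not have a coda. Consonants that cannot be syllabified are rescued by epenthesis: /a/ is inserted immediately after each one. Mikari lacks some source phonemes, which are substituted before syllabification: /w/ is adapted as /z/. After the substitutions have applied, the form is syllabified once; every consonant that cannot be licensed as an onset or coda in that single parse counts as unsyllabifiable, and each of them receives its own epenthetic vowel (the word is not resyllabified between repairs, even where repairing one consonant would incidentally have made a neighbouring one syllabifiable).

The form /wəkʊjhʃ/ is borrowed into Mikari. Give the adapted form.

Substitution: /w/ → /z/, giving /zəkʊjhʃ/.
Under (C)V, the unsyllabifiable consonants are /j/, /h/, /ʃ/ (no codas are permitted; onsets are limited to one consonant).
Epenthesis after each stranded consonant: /j/ → /ja/, /h/ → /ha/, /ʃ/ → /ʃa/.

zəkʊjahaʃa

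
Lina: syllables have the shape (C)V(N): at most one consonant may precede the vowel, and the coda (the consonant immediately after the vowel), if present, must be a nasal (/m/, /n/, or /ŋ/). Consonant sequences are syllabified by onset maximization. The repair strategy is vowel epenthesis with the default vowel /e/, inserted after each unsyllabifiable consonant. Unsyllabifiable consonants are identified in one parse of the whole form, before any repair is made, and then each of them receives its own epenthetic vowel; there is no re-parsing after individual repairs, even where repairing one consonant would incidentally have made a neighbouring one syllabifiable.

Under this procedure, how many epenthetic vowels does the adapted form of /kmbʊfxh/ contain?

The unsyllabifiable consonants are /k/, /m/, /f/, /x/, /h/; each receives one epenthetic vowel.

5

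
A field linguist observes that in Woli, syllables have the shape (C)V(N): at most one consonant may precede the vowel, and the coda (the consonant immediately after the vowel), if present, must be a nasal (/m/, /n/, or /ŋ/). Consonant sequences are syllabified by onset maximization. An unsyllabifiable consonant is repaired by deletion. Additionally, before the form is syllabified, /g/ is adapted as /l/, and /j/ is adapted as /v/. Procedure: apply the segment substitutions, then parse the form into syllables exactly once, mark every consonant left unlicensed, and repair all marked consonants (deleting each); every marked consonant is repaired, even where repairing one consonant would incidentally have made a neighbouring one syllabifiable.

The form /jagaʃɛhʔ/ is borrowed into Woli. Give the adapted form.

Substitution: /j/ → /v/, /g/ → /l/, giving /valaʃɛhʔ/.
Syllabifying with onset maximization leaves /h/, /ʔ/ stranded (only a nasal (/m/, /n/, or /ŋ/) is licensed in coda position; onsets are limited to one consonant).
Deleting the stranded consonants removes /h/, /ʔ/.

valaʃɛ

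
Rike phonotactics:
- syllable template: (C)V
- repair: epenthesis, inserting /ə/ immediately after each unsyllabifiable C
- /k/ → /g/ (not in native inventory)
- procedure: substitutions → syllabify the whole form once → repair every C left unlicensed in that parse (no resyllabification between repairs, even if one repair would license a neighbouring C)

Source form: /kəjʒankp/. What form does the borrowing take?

Substitution: /k/ → /g/, giving /gəjʒangp/.
Under (C)V, the unsyllabifiable consonants are /j/, /n/, /g/, /p/ (no codas are permitted; onsets are limited to one consonant).
Epenthesis after each stranded consonant: /j/ → /jə/, /n/ → /nə/, /g/ → /gə/, /p/ → /pə/.

gəjəʒanəgəpə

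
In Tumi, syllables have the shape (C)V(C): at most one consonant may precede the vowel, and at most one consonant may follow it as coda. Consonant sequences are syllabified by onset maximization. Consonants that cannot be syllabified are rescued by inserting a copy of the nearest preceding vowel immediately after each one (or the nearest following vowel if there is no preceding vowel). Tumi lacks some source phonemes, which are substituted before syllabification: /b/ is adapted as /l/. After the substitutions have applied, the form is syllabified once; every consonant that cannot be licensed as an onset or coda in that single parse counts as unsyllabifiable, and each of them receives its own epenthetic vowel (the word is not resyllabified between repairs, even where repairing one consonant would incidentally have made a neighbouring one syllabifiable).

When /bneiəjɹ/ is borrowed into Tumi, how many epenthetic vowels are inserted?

2

After substitution the input is /lneiəjɹ/.
The unsyllabifiable consonants are /l/, /ɹ/; each receives one epenthetic vowel.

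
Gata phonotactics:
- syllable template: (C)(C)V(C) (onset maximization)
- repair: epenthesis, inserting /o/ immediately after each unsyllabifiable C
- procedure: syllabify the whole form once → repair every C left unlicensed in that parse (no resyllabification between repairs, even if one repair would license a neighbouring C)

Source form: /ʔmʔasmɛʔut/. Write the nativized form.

ʔomʔasmɛʔut

Syllabifying with onset maximization leaves /ʔ/ stranded (at most one coda consonant is licensed; onsets may contain at most 2 consonants).
Inserting the epenthetic vowel yields /ʔ/ → /ʔo/.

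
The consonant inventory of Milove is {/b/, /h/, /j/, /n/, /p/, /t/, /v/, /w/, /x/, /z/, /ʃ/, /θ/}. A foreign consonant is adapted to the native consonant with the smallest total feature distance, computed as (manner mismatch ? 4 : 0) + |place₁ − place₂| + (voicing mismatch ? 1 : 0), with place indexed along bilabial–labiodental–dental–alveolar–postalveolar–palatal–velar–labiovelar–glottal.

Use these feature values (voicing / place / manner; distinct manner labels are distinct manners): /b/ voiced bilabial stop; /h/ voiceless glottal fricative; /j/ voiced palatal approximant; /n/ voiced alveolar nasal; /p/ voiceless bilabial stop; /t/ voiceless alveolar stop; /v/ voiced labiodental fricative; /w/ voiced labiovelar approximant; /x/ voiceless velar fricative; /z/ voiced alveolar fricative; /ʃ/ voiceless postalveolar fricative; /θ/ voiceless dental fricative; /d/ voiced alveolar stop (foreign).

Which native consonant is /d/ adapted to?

/t/ is closest: same manner (stop), place distance 0 (alveolar→alveolar), voicing differs (+1); total 1. Next closest is /b/ at distance 3.

t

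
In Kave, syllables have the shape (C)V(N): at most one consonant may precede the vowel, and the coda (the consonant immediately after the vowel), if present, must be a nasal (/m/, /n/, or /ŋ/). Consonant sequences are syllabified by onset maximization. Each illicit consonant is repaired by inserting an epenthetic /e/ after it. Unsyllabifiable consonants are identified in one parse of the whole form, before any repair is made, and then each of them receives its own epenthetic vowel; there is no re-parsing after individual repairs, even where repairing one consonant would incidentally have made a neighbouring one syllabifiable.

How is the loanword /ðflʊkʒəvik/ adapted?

Syllabifying with onset maximization leaves /ð/, /f/, /k/, /k/ stranded (only a nasal (/m/, /n/, or /ŋ/) is licensed in coda position; onsets are limited to one consonant).
Each unlicensed consonant becomes the onset of a new syllable: /ð/ → /ðe/, /f/ → /fe/, /k/ → /ke/, /k/ → /ke/.

ðefelʊkeʒəvike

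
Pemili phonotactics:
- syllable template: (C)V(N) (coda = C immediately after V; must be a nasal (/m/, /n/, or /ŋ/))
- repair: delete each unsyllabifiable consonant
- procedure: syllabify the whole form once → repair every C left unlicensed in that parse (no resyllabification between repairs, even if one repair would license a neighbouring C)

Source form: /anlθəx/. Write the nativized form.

anθə

The consonants /l/, /x/ cannot be parsed into a legal (C)V(N) syllable (only a nasal (/m/, /n/, or /ŋ/) is licensed in coda position; onsets are limited to one consonant).
Deletion applies to /l/, /x/.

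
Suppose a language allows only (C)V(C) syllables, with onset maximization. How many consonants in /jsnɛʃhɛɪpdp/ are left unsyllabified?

Under (C)V(C), the unsyllabifiable consonants are /j/, /s/, /d/, /p/ (at most one coda consonant is licensed; onsets are limited to one consonant).

4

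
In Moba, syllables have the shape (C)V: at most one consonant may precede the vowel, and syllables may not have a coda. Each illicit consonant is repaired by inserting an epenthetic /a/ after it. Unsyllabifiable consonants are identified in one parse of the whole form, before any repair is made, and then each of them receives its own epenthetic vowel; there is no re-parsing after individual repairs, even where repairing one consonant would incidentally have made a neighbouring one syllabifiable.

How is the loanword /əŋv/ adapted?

The consonants /ŋ/, /v/ cannot be parsed into a legal (C)V syllable (no codas are permitted; onsets are limited to one consonant).
Each unlicensed consonant becomes the onset of a new syllable: /ŋ/ → /ŋa/, /v/ → /va/.

əŋava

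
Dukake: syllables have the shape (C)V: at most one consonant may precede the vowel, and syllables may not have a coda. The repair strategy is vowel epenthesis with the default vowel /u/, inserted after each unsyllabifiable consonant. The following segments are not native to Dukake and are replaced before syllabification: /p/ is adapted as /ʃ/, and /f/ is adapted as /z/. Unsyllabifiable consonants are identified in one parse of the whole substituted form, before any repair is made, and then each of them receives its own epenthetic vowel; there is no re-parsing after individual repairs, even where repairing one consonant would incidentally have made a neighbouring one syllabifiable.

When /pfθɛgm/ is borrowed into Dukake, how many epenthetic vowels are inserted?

After substitution the input is /ʃzθɛgm/.
The unsyllabifiable consonants are /ʃ/, /z/, /g/, /m/; each receives one epenthetic vowel.

4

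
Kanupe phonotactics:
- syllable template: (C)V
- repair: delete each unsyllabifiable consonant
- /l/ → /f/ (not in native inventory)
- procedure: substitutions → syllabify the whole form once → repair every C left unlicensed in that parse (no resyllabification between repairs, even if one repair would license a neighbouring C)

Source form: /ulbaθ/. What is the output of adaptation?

Substitution: /l/ → /f/, giving /ufbaθ/.
The consonants /f/, /θ/ cannot be parsed into a legal (C)V syllable (no codas are permitted; onsets are limited to one consonant).
Deletion applies to /f/, /θ/.

uba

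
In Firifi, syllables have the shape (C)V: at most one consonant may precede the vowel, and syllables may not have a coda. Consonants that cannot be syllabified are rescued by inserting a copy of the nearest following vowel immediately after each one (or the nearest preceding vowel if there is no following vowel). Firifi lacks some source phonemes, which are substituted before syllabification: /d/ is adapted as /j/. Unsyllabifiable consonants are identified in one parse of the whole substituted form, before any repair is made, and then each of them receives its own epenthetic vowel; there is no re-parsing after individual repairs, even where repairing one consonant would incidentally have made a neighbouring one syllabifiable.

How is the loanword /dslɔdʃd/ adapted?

jɔsɔlɔjɔʃɔjɔ

Substitution: /d/ → /j/, giving /jslɔjʃj/.
Syllabifying with onset maximization leaves /j/, /s/, /j/, /ʃ/, /j/ stranded (no codas are permitted; onsets are limited to one consonant).
Each unlicensed consonant becomes the onset of a new syllable: /j/ → /jɔ/, /s/ → /sɔ/, /j/ → /jɔ/, /ʃ/ → /ʃɔ/, /j/ → /jɔ/.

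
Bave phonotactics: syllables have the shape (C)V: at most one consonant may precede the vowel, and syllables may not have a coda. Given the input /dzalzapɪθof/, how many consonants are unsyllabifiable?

Syllabifying with onset maximization leaves /d/, /l/, /f/ stranded (no codas are permitted; onsets are limited to one consonant).

3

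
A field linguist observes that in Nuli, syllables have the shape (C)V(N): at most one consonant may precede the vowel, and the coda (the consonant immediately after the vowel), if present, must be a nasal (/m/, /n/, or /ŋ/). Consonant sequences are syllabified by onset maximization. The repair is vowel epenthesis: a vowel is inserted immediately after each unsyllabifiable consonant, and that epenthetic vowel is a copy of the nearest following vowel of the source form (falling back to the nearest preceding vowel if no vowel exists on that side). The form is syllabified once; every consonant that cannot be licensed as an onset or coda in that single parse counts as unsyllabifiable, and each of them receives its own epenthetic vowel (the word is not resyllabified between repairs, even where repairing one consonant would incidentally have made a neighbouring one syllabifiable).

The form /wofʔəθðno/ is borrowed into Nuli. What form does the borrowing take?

wofəʔəθoðono

Under (C)V(N), the unsyllabifiable consonants are /f/, /θ/, /ð/ (only a nasal (/m/, /n/, or /ŋ/) is licensed in coda position; onsets are limited to one consonant).
Inserting the epenthetic vowel yields /f/ → /fə/, /θ/ → /θo/, /ð/ → /ðo/.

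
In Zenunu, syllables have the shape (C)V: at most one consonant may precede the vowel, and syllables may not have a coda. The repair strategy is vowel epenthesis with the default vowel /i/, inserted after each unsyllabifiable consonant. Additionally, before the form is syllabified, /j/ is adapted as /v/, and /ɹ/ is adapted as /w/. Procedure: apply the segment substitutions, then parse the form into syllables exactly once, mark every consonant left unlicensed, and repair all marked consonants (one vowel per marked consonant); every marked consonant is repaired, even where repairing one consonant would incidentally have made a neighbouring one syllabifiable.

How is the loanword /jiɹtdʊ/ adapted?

viwitidʊ

Substitution: /j/ → /v/, /ɹ/ → /w/, giving /viwtdʊ/.
Syllabifying with onset maximization leaves /w/, /t/ stranded (no codas are permitted; onsets are limited to one consonant).
Epenthesis after each stranded consonant: /w/ → /wi/, /t/ → /ti/.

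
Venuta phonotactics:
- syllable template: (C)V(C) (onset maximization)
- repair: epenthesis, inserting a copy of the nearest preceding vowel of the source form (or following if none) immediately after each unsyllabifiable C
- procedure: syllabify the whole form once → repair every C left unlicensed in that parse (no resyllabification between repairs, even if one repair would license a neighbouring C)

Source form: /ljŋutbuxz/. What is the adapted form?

lujuŋutbuxzu

The consonants /l/, /j/, /z/ cannot be parsed into a legal (C)V(C) syllable (at most one coda consonant is licensed; onsets are limited to one consonant).
Inserting the epenthetic vowel yields /l/ → /lu/, /j/ → /ju/, /z/ → /zu/.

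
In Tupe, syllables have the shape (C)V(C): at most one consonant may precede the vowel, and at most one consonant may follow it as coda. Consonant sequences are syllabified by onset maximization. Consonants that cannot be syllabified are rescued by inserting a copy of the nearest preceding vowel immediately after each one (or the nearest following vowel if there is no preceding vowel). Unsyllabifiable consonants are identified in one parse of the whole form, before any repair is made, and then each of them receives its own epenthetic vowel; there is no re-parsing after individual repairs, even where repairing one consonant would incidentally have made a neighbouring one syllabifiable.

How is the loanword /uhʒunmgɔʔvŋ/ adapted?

uhʒunmugɔʔvɔŋɔ

Syllabifying with onset maximization leaves /m/, /v/, /ŋ/ stranded (at most one coda consonant is licensed; onsets are limited to one consonant).
Inserting the epenthetic vowel yields /m/ → /mu/, /v/ → /vɔ/, /ŋ/ → /ŋɔ/.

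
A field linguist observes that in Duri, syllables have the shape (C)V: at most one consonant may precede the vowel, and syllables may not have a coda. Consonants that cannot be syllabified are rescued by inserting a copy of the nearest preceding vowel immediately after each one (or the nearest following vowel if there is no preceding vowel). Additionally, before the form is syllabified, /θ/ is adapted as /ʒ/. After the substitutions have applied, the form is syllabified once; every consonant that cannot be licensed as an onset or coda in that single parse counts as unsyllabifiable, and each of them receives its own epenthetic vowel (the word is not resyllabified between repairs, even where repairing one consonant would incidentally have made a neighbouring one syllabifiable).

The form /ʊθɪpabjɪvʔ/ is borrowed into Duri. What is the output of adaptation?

ʊʒɪpabajɪvɪʔɪ

Substitution: /θ/ → /ʒ/, giving /ʊʒɪpabjɪvʔ/.
Syllabifying with onset maximization leaves /b/, /v/, /ʔ/ stranded (no codas are permitted; onsets are limited to one consonant).
Inserting the epenthetic vowel yields /b/ → /ba/, /v/ → /vɪ/, /ʔ/ → /ʔɪ/.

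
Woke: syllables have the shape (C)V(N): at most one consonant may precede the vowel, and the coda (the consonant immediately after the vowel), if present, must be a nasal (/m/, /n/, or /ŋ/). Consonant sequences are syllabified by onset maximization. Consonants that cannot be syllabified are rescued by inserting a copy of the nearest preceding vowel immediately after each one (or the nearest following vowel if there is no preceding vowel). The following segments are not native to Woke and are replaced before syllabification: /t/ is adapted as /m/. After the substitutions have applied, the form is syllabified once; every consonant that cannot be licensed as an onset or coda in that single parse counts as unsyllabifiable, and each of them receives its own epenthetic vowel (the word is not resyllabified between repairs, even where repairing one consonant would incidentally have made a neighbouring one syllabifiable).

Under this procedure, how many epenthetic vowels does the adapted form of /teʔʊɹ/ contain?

1

After substitution the input is /meʔʊɹ/.
The unsyllabifiable consonants are /ɹ/; each receives one epenthetic vowel.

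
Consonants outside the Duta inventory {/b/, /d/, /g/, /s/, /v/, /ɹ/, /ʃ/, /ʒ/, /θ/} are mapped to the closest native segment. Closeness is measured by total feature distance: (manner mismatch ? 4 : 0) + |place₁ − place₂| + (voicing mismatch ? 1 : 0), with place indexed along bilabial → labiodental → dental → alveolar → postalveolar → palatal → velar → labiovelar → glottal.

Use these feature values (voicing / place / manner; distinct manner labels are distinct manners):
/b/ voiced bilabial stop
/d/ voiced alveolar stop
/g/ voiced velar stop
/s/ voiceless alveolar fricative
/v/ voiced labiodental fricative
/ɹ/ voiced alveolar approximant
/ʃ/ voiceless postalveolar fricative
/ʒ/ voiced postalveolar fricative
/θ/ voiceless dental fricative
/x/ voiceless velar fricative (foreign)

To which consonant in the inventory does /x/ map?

ʃ

/ʃ/ is closest: same manner (fricative), place distance 2 (velar→postalveolar), same voicing; total 2. Next closest is /s/ at distance 3.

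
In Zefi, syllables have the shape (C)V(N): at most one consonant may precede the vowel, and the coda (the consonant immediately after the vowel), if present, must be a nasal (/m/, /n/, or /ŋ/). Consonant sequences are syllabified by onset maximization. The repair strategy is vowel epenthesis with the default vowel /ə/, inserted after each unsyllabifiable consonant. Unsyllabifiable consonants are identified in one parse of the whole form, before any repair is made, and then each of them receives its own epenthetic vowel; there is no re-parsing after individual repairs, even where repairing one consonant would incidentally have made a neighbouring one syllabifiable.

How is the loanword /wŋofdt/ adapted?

The consonants /w/, /f/, /d/, /t/ cannot be parsed into a legal (C)V(N) syllable (only a nasal (/m/, /n/, or /ŋ/) is licensed in coda position; onsets are limited to one consonant).
Inserting the epenthetic vowel yields /w/ → /wə/, /f/ → /fə/, /d/ → /də/, /t/ → /tə/.

wəŋofədətə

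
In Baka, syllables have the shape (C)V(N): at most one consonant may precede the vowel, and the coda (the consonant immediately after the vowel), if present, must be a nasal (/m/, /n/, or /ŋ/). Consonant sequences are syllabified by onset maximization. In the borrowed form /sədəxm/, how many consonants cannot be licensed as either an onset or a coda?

Under (C)V(N), the unsyllabifiable consonants are /x/, /m/ (only a nasal (/m/, /n/, or /ŋ/) is licensed in coda position; onsets are limited to one consonant).

2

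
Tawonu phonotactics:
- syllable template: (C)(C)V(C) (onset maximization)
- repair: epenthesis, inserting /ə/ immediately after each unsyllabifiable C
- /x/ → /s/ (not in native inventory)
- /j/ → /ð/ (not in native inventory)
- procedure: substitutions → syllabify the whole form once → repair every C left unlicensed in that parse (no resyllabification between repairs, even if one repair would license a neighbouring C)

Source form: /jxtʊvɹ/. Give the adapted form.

ðəstʊvɹə

Substitution: /j/ → /ð/, /x/ → /s/, giving /ðstʊvɹ/.
Syllabifying with onset maximization leaves /ð/, /ɹ/ stranded (at most one coda consonant is licensed; onsets may contain at most 2 consonants).
Each unlicensed consonant becomes the onset of a new syllable: /ð/ → /ðə/, /ɹ/ → /ɹə/.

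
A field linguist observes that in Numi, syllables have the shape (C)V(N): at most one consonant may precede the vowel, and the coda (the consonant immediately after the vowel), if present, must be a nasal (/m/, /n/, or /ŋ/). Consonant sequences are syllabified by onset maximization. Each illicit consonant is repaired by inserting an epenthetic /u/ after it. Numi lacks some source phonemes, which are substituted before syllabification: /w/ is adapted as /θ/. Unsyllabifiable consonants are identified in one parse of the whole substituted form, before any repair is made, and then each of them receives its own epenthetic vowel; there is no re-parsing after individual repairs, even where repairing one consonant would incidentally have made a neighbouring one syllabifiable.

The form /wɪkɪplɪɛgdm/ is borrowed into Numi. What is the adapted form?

θɪkɪpulɪɛgudumu

Substitution: /w/ → /θ/, giving /θɪkɪplɪɛgdm/.
The consonants /p/, /g/, /d/, /m/ cannot be parsed into a legal (C)V(N) syllable (only a nasal (/m/, /n/, or /ŋ/) is licensed in coda position; onsets are limited to one consonant).
Epenthesis after each stranded consonant: /p/ → /pu/, /g/ → /gu/, /d/ → /du/, /m/ → /mu/.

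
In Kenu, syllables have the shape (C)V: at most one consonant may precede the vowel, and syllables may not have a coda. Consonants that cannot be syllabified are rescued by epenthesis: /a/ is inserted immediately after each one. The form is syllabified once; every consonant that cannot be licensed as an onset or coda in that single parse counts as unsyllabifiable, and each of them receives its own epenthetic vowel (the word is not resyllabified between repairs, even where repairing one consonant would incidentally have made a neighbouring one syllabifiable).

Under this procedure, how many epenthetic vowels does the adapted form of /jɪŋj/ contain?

The unsyllabifiable consonants are /ŋ/, /j/; each receives one epenthetic vowel.

2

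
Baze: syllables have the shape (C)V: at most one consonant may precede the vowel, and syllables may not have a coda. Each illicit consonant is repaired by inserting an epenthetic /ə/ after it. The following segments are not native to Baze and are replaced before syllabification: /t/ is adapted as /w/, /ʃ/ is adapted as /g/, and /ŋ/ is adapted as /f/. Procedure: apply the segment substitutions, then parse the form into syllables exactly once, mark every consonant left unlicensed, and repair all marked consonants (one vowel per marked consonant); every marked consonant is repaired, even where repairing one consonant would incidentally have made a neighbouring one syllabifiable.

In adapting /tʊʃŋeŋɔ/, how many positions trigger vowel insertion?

1

After substitution the input is /wʊgfefɔ/.
The unsyllabifiable consonants are /g/; each receives one epenthetic vowel.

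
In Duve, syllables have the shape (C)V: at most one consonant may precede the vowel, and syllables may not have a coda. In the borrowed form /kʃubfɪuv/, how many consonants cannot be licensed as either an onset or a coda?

Under (C)V, the unsyllabifiable consonants are /k/, /b/, /v/ (no codas are permitted; onsets are limited to one consonant).

3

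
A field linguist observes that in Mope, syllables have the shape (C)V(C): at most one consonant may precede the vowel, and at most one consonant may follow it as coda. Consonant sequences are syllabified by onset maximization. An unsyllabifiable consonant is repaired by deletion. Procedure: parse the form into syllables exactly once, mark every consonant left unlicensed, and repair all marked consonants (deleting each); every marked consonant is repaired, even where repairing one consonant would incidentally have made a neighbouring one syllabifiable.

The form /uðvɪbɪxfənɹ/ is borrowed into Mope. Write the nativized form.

Syllabifying with onset maximization leaves /ɹ/ stranded (at most one coda consonant is licensed; onsets are limited to one consonant).
Deleting the stranded consonants removes /ɹ/.

uðvɪbɪxfən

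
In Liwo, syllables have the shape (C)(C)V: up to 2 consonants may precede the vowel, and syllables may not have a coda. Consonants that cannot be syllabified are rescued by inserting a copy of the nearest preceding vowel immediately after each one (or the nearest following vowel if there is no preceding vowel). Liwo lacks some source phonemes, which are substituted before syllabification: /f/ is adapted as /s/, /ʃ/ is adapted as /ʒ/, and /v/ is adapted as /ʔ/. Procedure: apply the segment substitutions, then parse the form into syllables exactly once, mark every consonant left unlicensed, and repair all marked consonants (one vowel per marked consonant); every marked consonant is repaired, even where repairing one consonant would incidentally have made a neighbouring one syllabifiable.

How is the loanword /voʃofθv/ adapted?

ʔoʒosoθoʔo

Substitution: /v/ → /ʔ/, /ʃ/ → /ʒ/, /f/ → /s/, giving /ʔoʒosθʔ/.
Under (C)(C)V, the unsyllabifiable consonants are /s/, /θ/, /ʔ/ (no codas are permitted; onsets may contain at most 2 consonants).
Each unlicensed consonant becomes the onset of a new syllable: /s/ → /so/, /θ/ → /θo/, /ʔ/ → /ʔo/.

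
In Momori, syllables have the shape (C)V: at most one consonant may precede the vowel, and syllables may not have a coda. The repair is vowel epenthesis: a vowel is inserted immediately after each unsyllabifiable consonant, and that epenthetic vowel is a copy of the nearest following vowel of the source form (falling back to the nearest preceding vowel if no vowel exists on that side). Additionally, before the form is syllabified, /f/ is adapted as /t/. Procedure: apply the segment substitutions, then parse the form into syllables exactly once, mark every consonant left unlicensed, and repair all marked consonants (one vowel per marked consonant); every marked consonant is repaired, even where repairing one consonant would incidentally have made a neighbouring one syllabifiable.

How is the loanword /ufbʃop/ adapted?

utoboʃopo

Substitution: /f/ → /t/, giving /utbʃop/.
Syllabifying with onset maximization leaves /t/, /b/, /p/ stranded (no codas are permitted; onsets are limited to one consonant).
Each unlicensed consonant becomes the onset of a new syllable: /t/ → /to/, /b/ → /bo/, /p/ → /po/.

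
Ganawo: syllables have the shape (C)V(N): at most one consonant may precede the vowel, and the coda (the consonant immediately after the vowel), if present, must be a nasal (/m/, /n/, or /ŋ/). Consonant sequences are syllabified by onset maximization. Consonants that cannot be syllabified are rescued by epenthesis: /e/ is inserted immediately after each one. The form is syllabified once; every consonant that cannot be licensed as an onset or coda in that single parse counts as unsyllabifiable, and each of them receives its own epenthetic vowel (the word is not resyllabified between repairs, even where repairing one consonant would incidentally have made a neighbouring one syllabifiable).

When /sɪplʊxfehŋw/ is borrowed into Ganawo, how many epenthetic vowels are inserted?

5

The unsyllabifiable consonants are /p/, /x/, /h/, /ŋ/, /w/; each receives one epenthetic vowel.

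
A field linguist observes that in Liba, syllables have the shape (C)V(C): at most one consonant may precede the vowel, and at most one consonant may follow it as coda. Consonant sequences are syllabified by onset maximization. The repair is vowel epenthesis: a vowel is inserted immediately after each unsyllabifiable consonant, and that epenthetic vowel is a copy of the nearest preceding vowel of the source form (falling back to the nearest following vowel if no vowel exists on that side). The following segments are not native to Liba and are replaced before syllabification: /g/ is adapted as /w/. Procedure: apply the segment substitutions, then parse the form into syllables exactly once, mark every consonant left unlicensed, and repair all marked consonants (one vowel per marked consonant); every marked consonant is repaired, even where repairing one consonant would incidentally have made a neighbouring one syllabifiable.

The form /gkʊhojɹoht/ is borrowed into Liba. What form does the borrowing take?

Substitution: /g/ → /w/, giving /wkʊhojɹoht/.
The consonants /w/, /t/ cannot be parsed into a legal (C)V(C) syllable (at most one coda consonant is licensed; onsets are limited to one consonant).
Inserting the epenthetic vowel yields /w/ → /wʊ/, /t/ → /to/.

wʊkʊhojɹohto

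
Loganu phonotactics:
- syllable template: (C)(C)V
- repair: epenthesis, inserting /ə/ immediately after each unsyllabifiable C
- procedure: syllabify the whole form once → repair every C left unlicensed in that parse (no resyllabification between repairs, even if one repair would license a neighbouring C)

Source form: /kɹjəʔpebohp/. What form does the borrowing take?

kəɹjəʔpebohəpə

The consonants /k/, /h/, /p/ cannot be parsed into a legal (C)(C)V syllable (no codas are permitted; onsets may contain at most 2 consonants).
Inserting the epenthetic vowel yields /k/ → /kə/, /h/ → /hə/, /p/ → /pə/.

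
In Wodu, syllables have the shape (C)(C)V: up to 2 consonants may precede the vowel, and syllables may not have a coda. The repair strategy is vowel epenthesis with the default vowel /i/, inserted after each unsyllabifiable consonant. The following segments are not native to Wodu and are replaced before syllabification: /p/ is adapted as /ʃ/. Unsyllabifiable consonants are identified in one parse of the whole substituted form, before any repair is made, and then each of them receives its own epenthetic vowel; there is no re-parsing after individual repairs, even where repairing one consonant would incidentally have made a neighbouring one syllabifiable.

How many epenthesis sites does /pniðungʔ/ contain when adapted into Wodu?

3

After substitution the input is /ʃniðungʔ/.
The unsyllabifiable consonants are /n/, /g/, /ʔ/; each receives one epenthetic vowel.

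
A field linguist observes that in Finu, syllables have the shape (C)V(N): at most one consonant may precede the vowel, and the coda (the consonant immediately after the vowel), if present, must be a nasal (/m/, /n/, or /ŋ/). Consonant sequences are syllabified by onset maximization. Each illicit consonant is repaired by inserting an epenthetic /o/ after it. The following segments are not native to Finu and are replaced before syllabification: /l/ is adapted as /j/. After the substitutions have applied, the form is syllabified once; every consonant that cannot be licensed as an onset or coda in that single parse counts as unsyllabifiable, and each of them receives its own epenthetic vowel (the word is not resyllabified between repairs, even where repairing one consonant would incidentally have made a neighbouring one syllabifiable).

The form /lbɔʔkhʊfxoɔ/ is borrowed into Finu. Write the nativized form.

Substitution: /l/ → /j/, giving /jbɔʔkhʊfxoɔ/.
The consonants /j/, /ʔ/, /k/, /f/ cannot be parsed into a legal (C)V(N) syllable (only a nasal (/m/, /n/, or /ŋ/) is licensed in coda position; onsets are limited to one consonant).
Inserting the epenthetic vowel yields /j/ → /jo/, /ʔ/ → /ʔo/, /k/ → /ko/, /f/ → /fo/.

jobɔʔokohʊfoxoɔ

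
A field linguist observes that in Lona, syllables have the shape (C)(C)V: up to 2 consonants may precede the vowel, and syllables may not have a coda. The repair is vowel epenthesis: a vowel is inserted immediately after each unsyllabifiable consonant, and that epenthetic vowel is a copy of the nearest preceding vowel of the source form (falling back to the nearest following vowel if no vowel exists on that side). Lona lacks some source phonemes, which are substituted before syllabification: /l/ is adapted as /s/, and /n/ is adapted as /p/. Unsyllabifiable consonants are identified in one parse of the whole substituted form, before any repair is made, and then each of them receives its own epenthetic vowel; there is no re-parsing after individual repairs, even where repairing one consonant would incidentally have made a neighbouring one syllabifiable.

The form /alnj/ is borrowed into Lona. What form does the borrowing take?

asapaja

Substitution: /l/ → /s/, /n/ → /p/, giving /aspj/.
The consonants /s/, /p/, /j/ cannot be parsed into a legal (C)(C)V syllable (no codas are permitted; onsets may contain at most 2 consonants).
Each unlicensed consonant becomes the onset of a new syllable: /s/ → /sa/, /p/ → /pa/, /j/ → /ja/.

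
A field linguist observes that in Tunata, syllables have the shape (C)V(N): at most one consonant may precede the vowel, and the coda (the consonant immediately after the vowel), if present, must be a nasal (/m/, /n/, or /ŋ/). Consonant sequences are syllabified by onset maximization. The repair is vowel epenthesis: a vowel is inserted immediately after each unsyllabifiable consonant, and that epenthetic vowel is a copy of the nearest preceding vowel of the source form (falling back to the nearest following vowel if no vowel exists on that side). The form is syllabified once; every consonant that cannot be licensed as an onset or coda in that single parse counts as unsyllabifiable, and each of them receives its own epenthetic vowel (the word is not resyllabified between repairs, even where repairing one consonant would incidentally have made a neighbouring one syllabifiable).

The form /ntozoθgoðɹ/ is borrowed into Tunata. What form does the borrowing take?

notozoθogoðoɹo

The consonants /n/, /θ/, /ð/, /ɹ/ cannot be parsed into a legal (C)V(N) syllable (only a nasal (/m/, /n/, or /ŋ/) is licensed in coda position; onsets are limited to one consonant).
Each unlicensed consonant becomes the onset of a new syllable: /n/ → /no/, /θ/ → /θo/, /ð/ → /ðo/, /ɹ/ → /ɹo/.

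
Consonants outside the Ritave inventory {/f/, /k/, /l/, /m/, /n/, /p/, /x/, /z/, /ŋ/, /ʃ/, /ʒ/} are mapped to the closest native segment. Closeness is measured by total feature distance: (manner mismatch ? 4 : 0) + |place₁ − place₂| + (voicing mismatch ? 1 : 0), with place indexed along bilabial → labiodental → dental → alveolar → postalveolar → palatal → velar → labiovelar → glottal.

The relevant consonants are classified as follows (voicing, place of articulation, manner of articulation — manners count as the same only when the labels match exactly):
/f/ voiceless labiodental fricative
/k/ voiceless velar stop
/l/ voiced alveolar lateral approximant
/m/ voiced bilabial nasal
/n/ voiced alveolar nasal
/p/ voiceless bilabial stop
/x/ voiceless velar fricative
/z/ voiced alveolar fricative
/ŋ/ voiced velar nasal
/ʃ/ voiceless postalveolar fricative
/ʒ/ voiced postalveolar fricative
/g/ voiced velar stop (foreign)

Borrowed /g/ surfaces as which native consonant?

/k/ is closest: same manner (stop), place distance 0 (velar→velar), voicing differs (+1); total 1. Next closest is /ŋ/ at distance 4.

k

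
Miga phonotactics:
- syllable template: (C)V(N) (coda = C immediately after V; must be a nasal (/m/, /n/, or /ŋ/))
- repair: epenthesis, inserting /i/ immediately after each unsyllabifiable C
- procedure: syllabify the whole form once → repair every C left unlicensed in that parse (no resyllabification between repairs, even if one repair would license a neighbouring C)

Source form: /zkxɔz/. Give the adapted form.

zikixɔzi

The consonants /z/, /k/, /z/ cannot be parsed into a legal (C)V(N) syllable (only a nasal (/m/, /n/, or /ŋ/) is licensed in coda position; onsets are limited to one consonant).
Each unlicensed consonant becomes the onset of a new syllable: /z/ → /zi/, /k/ → /ki/, /z/ → /zi/.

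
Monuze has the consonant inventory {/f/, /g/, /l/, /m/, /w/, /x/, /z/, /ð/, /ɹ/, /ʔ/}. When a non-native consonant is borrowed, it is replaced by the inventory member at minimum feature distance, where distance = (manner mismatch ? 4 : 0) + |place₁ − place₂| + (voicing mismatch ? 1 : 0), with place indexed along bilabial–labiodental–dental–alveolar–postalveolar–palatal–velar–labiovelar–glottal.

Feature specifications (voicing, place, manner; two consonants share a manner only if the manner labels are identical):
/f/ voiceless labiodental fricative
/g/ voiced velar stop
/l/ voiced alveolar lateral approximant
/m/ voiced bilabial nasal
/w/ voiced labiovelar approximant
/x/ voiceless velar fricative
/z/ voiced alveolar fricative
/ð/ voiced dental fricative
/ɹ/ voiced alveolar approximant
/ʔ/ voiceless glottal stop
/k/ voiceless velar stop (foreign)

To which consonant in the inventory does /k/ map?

/g/ is closest: same manner (stop), place distance 0 (velar→velar), voicing differs (+1); total 1. Next closest is /ʔ/ at distance 2.

g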